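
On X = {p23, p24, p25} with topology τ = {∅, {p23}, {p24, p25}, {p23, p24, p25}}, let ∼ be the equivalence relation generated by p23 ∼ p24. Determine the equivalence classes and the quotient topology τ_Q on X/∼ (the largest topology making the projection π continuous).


X/∼ = {[p23=p24], [p25]}; |τ_Q| = 2.

Equivalence classes: [p23=p24], [p25].
Quotient map π: X → X/∼ sends p23 ↦ [p23=p24], p24 ↦ [p23=p24], p25 ↦ [p25].
For each subset V ⊆ X/∼, compute π^{-1}(V) ⊆ X and check whether π^{-1}(V) ∈ τ. V is open in τ_Q iff π^{-1}(V) ∈ τ.
  V = {}: π^{-1}(V) = ∅ ∈ τ ✓.
  V = {[p23=p24]}: π^{-1}(V) = {p23, p24} ∉ τ ✗.
  V = {[p25]}: π^{-1}(V) = {p25} ∉ τ ✗.
  V = {[p23=p24], [p25]}: π^{-1}(V) = {p23, p24, p25} ∈ τ ✓.
Open sets in the quotient: τ_Q = {{}, {[p23=p24], [p25]}} (2 elements).


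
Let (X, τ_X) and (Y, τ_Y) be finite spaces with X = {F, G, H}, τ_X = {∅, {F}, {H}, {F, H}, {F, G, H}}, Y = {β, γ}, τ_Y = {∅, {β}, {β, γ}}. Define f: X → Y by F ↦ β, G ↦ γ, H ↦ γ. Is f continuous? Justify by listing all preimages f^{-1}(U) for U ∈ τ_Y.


f IS continuous.

Compute f^{-1}(U) for each U ∈ τ_Y:
  U = ∅: f^{-1}(U) = ∅ ∈ τ_X ✓.
  U = {β}: f^{-1}(U) = {F} ∈ τ_X ✓.
  U = {β, γ}: f^{-1}(U) = {F, G, H} ∈ τ_X ✓.
Every preimage lies in τ_X, so f IS continuous.


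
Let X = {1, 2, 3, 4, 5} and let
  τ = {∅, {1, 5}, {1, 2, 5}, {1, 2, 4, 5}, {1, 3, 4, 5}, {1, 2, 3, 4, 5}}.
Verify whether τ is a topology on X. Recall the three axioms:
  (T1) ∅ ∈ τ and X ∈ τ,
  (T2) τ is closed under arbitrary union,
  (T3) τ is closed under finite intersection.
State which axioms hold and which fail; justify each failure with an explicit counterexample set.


τ is NOT a topology on X.

Axiom (T1): ∅ ∈ τ? Yes; X ∈ τ? Yes.
Axiom (T2/T3): check pairwise unions and intersections of members of τ.
Counterexample for (T3): {1, 2, 4, 5} ∩ {1, 3, 4, 5} = {1, 4, 5} ∉ τ. Therefore τ is NOT a topology.


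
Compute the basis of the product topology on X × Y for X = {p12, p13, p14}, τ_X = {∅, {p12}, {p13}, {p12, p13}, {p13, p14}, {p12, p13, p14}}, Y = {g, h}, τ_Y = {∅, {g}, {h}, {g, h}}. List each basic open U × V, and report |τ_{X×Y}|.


Basis B = {∅ × ∅, {p12} × {g}, {p12} × {h}, {p13} × {g}, {p13} × {h}, {p12} × {g, h}, {p12, p13} × {g}, {p12, p13} × {h}, {p13} × {g, h}, {p13, p14} × {g}, {p13, p14} × {h}, {p12, p13, p14} × {g}, {p12, p13, p14} × {h}, {p12, p13} × {g, h}, {p13, p14} × {g, h}, {p12, p13, p14} × {g, h}}; |τ_{X×Y}| = 36.

Enumerate products U × V with U ∈ τ_X, V ∈ τ_Y (deduplicated):
  ∅ × ∅ = {} (∅)
  {p12} × {g} = {(p12,g)}
  {p12} × {h} = {(p12,h)}
  {p13} × {g} = {(p13,g)}
  {p13} × {h} = {(p13,h)}
  {p12} × {g, h} = {(p12,g), (p12,h)}
  {p12, p13} × {g} = {(p12,g), (p13,g)}
  {p12, p13} × {h} = {(p12,h), (p13,h)}
  {p13} × {g, h} = {(p13,g), (p13,h)}
  {p13, p14} × {g} = {(p13,g), (p14,g)}
  {p13, p14} × {h} = {(p13,h), (p14,h)}
  {p12, p13, p14} × {g} = {(p12,g), (p13,g), (p14,g)}
  {p12, p13, p14} × {h} = {(p12,h), (p13,h), (p14,h)}
  {p12, p13} × {g, h} = {(p12,g), (p12,h), (p13,g), (p13,h)}
  {p13, p14} × {g, h} = {(p13,g), (p13,h), (p14,g), (p14,h)}
  {p12, p13, p14} × {g, h} = {(p12,g), (p12,h), (p13,g), (p13,h), (p14,g), (p14,h)}
These 16 distinct sets form the basis B.
Close under arbitrary unions to get τ_{X×Y}; counting gives |τ_{X×Y}| = 36.


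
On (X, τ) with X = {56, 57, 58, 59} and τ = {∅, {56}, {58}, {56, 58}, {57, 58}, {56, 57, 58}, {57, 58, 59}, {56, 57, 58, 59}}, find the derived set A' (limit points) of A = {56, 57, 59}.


A' = {59}

For each x ∈ X, list the open sets U ∈ τ with x ∈ U, then check whether U ∩ (A ∖ {x}) ≠ ∅ for every such U.
  x = 56: open {56} ∋ x has {56} ∩ (A ∖ {56}) = ∅, so x is NOT a limit point.
  x = 57: open {57, 58} ∋ x has {57, 58} ∩ (A ∖ {57}) = ∅, so x is NOT a limit point.
  x = 58: open {58} ∋ x has {58} ∩ (A ∖ {58}) = ∅, so x is NOT a limit point.
  x = 59: opens ∋ x are {57, 58, 59}, {56, 57, 58, 59}; each meets A ∖ {59}, so x IS a limit point.
Collecting: A' = {59}.


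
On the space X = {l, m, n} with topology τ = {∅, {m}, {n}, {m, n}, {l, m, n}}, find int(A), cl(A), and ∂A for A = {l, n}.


int(A) = {n}, cl(A) = {l, n}, ∂A = {l}.

Closed sets in (X, τ) are complements of opens:
  closed(X, τ) = {∅, {l}, {l, m}, {l, n}, {l, m, n}}.
int(A) = ⋃ {U ∈ τ : U ⊆ A}. Opens contained in A: ∅, {n}.
Taking the union of these: int(A) = {n}.
cl(A) = ⋂ {C closed : A ⊆ C}. Closed sets containing A: {l, n}, {l, m, n}.
Intersecting these: cl(A) = {l, n}.
∂A = cl(A) ∖ int(A) = {l, n} ∖ {n} = {l}.


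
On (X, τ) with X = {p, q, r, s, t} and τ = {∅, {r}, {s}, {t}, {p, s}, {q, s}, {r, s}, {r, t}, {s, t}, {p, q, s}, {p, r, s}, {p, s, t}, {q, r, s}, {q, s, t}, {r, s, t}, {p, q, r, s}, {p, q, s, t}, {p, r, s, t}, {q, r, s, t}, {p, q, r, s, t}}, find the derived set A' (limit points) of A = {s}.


A' = {p, q}

For each x ∈ X, list the open sets U ∈ τ with x ∈ U, then check whether U ∩ (A ∖ {x}) ≠ ∅ for every such U.
  x = p: opens ∋ x are {p, s}, {p, q, s}, {p, r, s}, {p, s, t}, {p, q, r, s}, {p, q, s, t}, {p, r, s, t}, {p, q, r, s, t}; each meets A ∖ {p}, so x IS a limit point.
  x = q: opens ∋ x are {q, s}, {p, q, s}, {q, r, s}, {q, s, t}, {p, q, r, s}, {p, q, s, t}, {q, r, s, t}, {p, q, r, s, t}; each meets A ∖ {q}, so x IS a limit point.
  x = r: open {r} ∋ x has {r} ∩ (A ∖ {r}) = ∅, so x is NOT a limit point.
  x = s: open {s} ∋ x has {s} ∩ (A ∖ {s}) = ∅, so x is NOT a limit point.
  x = t: open {t} ∋ x has {t} ∩ (A ∖ {t}) = ∅, so x is NOT a limit point.
Collecting: A' = {p, q}.


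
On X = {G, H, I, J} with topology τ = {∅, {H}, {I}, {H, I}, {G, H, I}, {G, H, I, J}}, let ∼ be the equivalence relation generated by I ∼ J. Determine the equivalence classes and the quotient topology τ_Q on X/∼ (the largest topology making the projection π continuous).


X/∼ = {[G], [H], [I=J]}; |τ_Q| = 3.

Equivalence classes: [G], [H], [I=J].
Quotient map π: X → X/∼ sends G ↦ [G], H ↦ [H], I ↦ [I=J], J ↦ [I=J].
For each subset V ⊆ X/∼, compute π^{-1}(V) ⊆ X and check whether π^{-1}(V) ∈ τ. V is open in τ_Q iff π^{-1}(V) ∈ τ.
  V = {}: π^{-1}(V) = ∅ ∈ τ ✓.
  V = {[G]}: π^{-1}(V) = {G} ∉ τ ✗.
  V = {[H]}: π^{-1}(V) = {H} ∈ τ ✓.
  V = {[G], [H]}: π^{-1}(V) = {G, H} ∉ τ ✗.
  V = {[I=J]}: π^{-1}(V) = {I, J} ∉ τ ✗.
  V = {[G], [I=J]}: π^{-1}(V) = {G, I, J} ∉ τ ✗.
  V = {[H], [I=J]}: π^{-1}(V) = {H, I, J} ∉ τ ✗.
  V = {[G], [H], [I=J]}: π^{-1}(V) = {G, H, I, J} ∈ τ ✓.
Open sets in the quotient: τ_Q = {{}, {[H]}, {[G], [H], [I=J]}} (3 elements).


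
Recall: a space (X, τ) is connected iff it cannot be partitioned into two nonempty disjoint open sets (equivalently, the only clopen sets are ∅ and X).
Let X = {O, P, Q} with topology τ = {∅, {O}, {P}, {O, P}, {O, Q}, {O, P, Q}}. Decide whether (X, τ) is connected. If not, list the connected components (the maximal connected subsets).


(X, τ) is disconnected; components = [{P}, {O, Q}].

Find clopen sets (U ∈ τ with X ∖ U ∈ τ):
  U = ∅, X ∖ U = {O, P, Q} — both open, so U is clopen.
  U = {P}, X ∖ U = {O, Q} — both open, so U is clopen.
  U = {O, Q}, X ∖ U = {P} — both open, so U is clopen.
  U = {O, P, Q}, X ∖ U = ∅ — both open, so U is clopen.
Nontrivial clopen(s) exist: e.g. {O, Q}. So (X, τ) is disconnected.
Compute connected components by grouping points that agree on all clopens:
  component: {P}
  component: {O, Q}


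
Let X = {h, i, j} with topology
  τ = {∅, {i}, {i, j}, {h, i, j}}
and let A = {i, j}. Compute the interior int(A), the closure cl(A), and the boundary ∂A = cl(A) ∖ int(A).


int(A) = {i, j}, cl(A) = {h, i, j}, ∂A = {h}.

Closed sets in (X, τ) are complements of opens:
  closed(X, τ) = {∅, {h}, {h, j}, {h, i, j}}.
int(A) = ⋃ {U ∈ τ : U ⊆ A}. Opens contained in A: ∅, {i}, {i, j}.
Taking the union of these: int(A) = {i, j}.
cl(A) = ⋂ {C closed : A ⊆ C}. Closed sets containing A: {h, i, j}.
Intersecting these: cl(A) = {h, i, j}.
∂A = cl(A) ∖ int(A) = {h, i, j} ∖ {i, j} = {h}.


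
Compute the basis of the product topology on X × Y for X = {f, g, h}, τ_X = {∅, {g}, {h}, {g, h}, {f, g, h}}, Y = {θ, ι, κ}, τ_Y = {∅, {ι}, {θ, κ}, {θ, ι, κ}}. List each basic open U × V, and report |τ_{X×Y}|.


Basis B = {∅ × ∅, {g} × {ι}, {h} × {ι}, {g} × {θ, κ}, {g, h} × {ι}, {h} × {θ, κ}, {f, g, h} × {ι}, {g} × {θ, ι, κ}, {h} × {θ, ι, κ}, {g, h} × {θ, κ}, {f, g, h} × {θ, κ}, {g, h} × {θ, ι, κ}, {f, g, h} × {θ, ι, κ}}; |τ_{X×Y}| = 25.

Enumerate products U × V with U ∈ τ_X, V ∈ τ_Y (deduplicated):
  ∅ × ∅ = {} (∅)
  {g} × {ι} = {(g,ι)}
  {h} × {ι} = {(h,ι)}
  {g} × {θ, κ} = {(g,θ), (g,κ)}
  {g, h} × {ι} = {(g,ι), (h,ι)}
  {h} × {θ, κ} = {(h,θ), (h,κ)}
  {f, g, h} × {ι} = {(f,ι), (g,ι), (h,ι)}
  {g} × {θ, ι, κ} = {(g,θ), (g,ι), (g,κ)}
  {h} × {θ, ι, κ} = {(h,θ), (h,ι), (h,κ)}
  {g, h} × {θ, κ} = {(g,θ), (g,κ), (h,θ), (h,κ)}
  {f, g, h} × {θ, κ} = {(f,θ), (f,κ), (g,θ), (g,κ), (h,θ), (h,κ)}
  {g, h} × {θ, ι, κ} = {(g,θ), (g,ι), (g,κ), (h,θ), (h,ι), (h,κ)}
  {f, g, h} × {θ, ι, κ} = {(f,θ), (f,ι), (f,κ), (g,θ), (g,ι), (g,κ), (h,θ), (h,ι), (h,κ)}
These 13 distinct sets form the basis B.
Close under arbitrary unions to get τ_{X×Y}; counting gives |τ_{X×Y}| = 25.


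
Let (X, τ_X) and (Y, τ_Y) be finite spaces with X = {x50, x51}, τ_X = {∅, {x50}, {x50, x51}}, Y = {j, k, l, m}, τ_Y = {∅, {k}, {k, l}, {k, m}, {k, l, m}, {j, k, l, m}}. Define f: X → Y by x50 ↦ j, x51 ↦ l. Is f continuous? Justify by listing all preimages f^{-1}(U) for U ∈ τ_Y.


f is NOT continuous.

Compute f^{-1}(U) for each U ∈ τ_Y:
  U = ∅: f^{-1}(U) = ∅ ∈ τ_X ✓.
  U = {k}: f^{-1}(U) = ∅ ∈ τ_X ✓.
  U = {k, l}: f^{-1}(U) = {x51} ∉ τ_X ✗.
  U = {k, m}: f^{-1}(U) = ∅ ∈ τ_X ✓.
  U = {k, l, m}: f^{-1}(U) = {x51} ∉ τ_X ✗.
  U = {j, k, l, m}: f^{-1}(U) = {x50, x51} ∈ τ_X ✓.
Found U = {k, l} with f^{-1}(U) = {x51} not in τ_X. Therefore f is NOT continuous.


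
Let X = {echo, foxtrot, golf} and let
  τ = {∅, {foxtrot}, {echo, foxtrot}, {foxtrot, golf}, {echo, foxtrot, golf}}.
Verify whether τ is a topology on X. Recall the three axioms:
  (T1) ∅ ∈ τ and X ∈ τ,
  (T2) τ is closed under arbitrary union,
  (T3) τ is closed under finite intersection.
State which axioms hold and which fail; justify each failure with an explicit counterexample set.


τ IS a topology on X.

Axiom (T1): ∅ ∈ τ? Yes; X ∈ τ? Yes.
Axiom (T2/T3): check pairwise unions and intersections of members of τ.
All pairwise intersections and unions checked — each lies in τ. Therefore τ satisfies (T1), (T2), (T3): it IS a topology on X.


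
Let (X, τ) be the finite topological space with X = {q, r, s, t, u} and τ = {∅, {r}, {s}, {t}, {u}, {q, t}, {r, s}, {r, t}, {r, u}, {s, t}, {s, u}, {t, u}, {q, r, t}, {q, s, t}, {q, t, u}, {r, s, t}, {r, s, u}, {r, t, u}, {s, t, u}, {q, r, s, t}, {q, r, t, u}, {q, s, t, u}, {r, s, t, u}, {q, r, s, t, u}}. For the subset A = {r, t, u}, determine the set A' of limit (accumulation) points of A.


A' = {q}

For each x ∈ X, list the open sets U ∈ τ with x ∈ U, then check whether U ∩ (A ∖ {x}) ≠ ∅ for every such U.
  x = q: opens ∋ x are {q, t}, {q, r, t}, {q, s, t}, {q, t, u}, {q, r, s, t}, {q, r, t, u}, {q, s, t, u}, {q, r, s, t, u}; each meets A ∖ {q}, so x IS a limit point.
  x = r: open {r} ∋ x has {r} ∩ (A ∖ {r}) = ∅, so x is NOT a limit point.
  x = s: open {s} ∋ x has {s} ∩ (A ∖ {s}) = ∅, so x is NOT a limit point.
  x = t: open {t} ∋ x has {t} ∩ (A ∖ {t}) = ∅, so x is NOT a limit point.
  x = u: open {u} ∋ x has {u} ∩ (A ∖ {u}) = ∅, so x is NOT a limit point.
Collecting: A' = {q}.


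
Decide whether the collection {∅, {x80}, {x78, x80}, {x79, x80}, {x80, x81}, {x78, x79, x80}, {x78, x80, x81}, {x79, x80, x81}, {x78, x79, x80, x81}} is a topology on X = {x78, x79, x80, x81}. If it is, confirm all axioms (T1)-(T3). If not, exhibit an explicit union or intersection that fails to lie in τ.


τ IS a topology on X.

Axiom (T1): ∅ ∈ τ? Yes; X ∈ τ? Yes.
Axiom (T2/T3): check pairwise unions and intersections of members of τ.
All pairwise intersections and unions checked — each lies in τ. Therefore τ satisfies (T1), (T2), (T3): it IS a topology on X.


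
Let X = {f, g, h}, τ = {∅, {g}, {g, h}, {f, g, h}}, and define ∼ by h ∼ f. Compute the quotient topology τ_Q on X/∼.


X/∼ = {[f=h], [g]}; |τ_Q| = 3.

Equivalence classes: [f=h], [g].
Quotient map π: X → X/∼ sends f ↦ [f=h], g ↦ [g], h ↦ [f=h].
For each subset V ⊆ X/∼, compute π^{-1}(V) ⊆ X and check whether π^{-1}(V) ∈ τ. V is open in τ_Q iff π^{-1}(V) ∈ τ.
  V = {}: π^{-1}(V) = ∅ ∈ τ ✓.
  V = {[f=h]}: π^{-1}(V) = {f, h} ∉ τ ✗.
  V = {[g]}: π^{-1}(V) = {g} ∈ τ ✓.
  V = {[f=h], [g]}: π^{-1}(V) = {f, g, h} ∈ τ ✓.
Open sets in the quotient: τ_Q = {{}, {[g]}, {[f=h], [g]}} (3 elements).


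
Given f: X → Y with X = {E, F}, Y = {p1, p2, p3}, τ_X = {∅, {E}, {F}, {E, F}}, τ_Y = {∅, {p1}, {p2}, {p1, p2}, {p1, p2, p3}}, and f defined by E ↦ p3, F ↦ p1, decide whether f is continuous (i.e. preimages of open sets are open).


f IS continuous.

Compute f^{-1}(U) for each U ∈ τ_Y:
  U = ∅: f^{-1}(U) = ∅ ∈ τ_X ✓.
  U = {p1}: f^{-1}(U) = {F} ∈ τ_X ✓.
  U = {p2}: f^{-1}(U) = ∅ ∈ τ_X ✓.
  U = {p1, p2}: f^{-1}(U) = {F} ∈ τ_X ✓.
  U = {p1, p2, p3}: f^{-1}(U) = {E, F} ∈ τ_X ✓.
Every preimage lies in τ_X, so f IS continuous.


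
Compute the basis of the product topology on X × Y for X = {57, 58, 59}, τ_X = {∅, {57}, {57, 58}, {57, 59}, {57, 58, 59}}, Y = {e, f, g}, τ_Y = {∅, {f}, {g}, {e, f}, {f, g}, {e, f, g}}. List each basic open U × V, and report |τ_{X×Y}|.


Basis B = {∅ × ∅, {57} × {f}, {57} × {g}, {57} × {e, f}, {57} × {f, g}, {57, 58} × {f}, {57, 59} × {f}, {57, 58} × {g}, {57, 59} × {g}, {57} × {e, f, g}, {57, 58, 59} × {f}, {57, 58, 59} × {g}, {57, 58} × {e, f}, {57, 59} × {e, f}, {57, 58} × {f, g}, {57, 59} × {f, g}, {57, 58} × {e, f, g}, {57, 59} × {e, f, g}, {57, 58, 59} × {e, f}, {57, 58, 59} × {f, g}, {57, 58, 59} × {e, f, g}}; |τ_{X×Y}| = 70.

Enumerate products U × V with U ∈ τ_X, V ∈ τ_Y (deduplicated):
  ∅ × ∅ = {} (∅)
  {57} × {f} = {(57,f)}
  {57} × {g} = {(57,g)}
  {57} × {e, f} = {(57,e), (57,f)}
  {57} × {f, g} = {(57,f), (57,g)}
  {57, 58} × {f} = {(57,f), (58,f)}
  {57, 59} × {f} = {(57,f), (59,f)}
  {57, 58} × {g} = {(57,g), (58,g)}
  {57, 59} × {g} = {(57,g), (59,g)}
  {57} × {e, f, g} = {(57,e), (57,f), (57,g)}
  {57, 58, 59} × {f} = {(57,f), (58,f), (59,f)}
  {57, 58, 59} × {g} = {(57,g), (58,g), (59,g)}
  {57, 58} × {e, f} = {(57,e), (57,f), (58,e), (58,f)}
  {57, 59} × {e, f} = {(57,e), (57,f), (59,e), (59,f)}
  {57, 58} × {f, g} = {(57,f), (57,g), (58,f), (58,g)}
  {57, 59} × {f, g} = {(57,f), (57,g), (59,f), (59,g)}
  {57, 58} × {e, f, g} = {(57,e), (57,f), (57,g), (58,e), (58,f), (58,g)}
  {57, 59} × {e, f, g} = {(57,e), (57,f), (57,g), (59,e), (59,f), (59,g)}
  {57, 58, 59} × {e, f} = {(57,e), (57,f), (58,e), (58,f), (59,e), (59,f)}
  {57, 58, 59} × {f, g} = {(57,f), (57,g), (58,f), (58,g), (59,f), (59,g)}
  {57, 58, 59} × {e, f, g} = {(57,e), (57,f), (57,g), (58,e), (58,f), (58,g), (59,e), (59,f), (59,g)}
These 21 distinct sets form the basis B.
Close under arbitrary unions to get τ_{X×Y}; counting gives |τ_{X×Y}| = 70.


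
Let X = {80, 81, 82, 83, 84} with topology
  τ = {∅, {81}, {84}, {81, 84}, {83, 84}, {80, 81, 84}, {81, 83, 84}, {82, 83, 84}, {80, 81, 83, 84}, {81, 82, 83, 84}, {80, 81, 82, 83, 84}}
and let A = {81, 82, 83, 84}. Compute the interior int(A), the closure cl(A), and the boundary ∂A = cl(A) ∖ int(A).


int(A) = {81, 82, 83, 84}, cl(A) = {80, 81, 82, 83, 84}, ∂A = {80}.

Closed sets in (X, τ) are complements of opens:
  closed(X, τ) = {∅, {80}, {82}, {80, 81}, {80, 82}, {82, 83}, {80, 81, 82}, {80, 82, 83}, {80, 81, 82, 83}, {80, 82, 83, 84}, {80, 81, 82, 83, 84}}.
int(A) = ⋃ {U ∈ τ : U ⊆ A}. Opens contained in A: ∅, {81}, {84}, {81, 84}, {83, 84}, {81, 83, 84}, {82, 83, 84}, {81, 82, 83, 84}.
Taking the union of these: int(A) = {81, 82, 83, 84}.
cl(A) = ⋂ {C closed : A ⊆ C}. Closed sets containing A: {80, 81, 82, 83, 84}.
Intersecting these: cl(A) = {80, 81, 82, 83, 84}.
∂A = cl(A) ∖ int(A) = {80, 81, 82, 83, 84} ∖ {81, 82, 83, 84} = {80}.


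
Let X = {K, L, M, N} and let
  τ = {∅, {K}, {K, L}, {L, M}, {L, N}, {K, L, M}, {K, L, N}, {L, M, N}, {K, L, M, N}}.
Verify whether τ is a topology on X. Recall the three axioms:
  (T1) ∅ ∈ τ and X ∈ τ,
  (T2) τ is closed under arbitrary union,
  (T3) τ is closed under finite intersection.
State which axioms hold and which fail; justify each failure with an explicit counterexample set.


τ is NOT a topology on X.

Axiom (T1): ∅ ∈ τ? Yes; X ∈ τ? Yes.
Axiom (T2/T3): check pairwise unions and intersections of members of τ.
Counterexample for (T3): {K, L} ∩ {L, M} = {L} ∉ τ. Therefore τ is NOT a topology.


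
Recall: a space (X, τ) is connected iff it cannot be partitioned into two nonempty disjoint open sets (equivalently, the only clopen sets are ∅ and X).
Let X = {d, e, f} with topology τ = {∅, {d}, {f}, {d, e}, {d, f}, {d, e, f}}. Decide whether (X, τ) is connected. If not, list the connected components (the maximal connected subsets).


(X, τ) is disconnected; components = [{f}, {d, e}].

Find clopen sets (U ∈ τ with X ∖ U ∈ τ):
  U = ∅, X ∖ U = {d, e, f} — both open, so U is clopen.
  U = {f}, X ∖ U = {d, e} — both open, so U is clopen.
  U = {d, e}, X ∖ U = {f} — both open, so U is clopen.
  U = {d, e, f}, X ∖ U = ∅ — both open, so U is clopen.
Nontrivial clopen(s) exist: e.g. {f}. So (X, τ) is disconnected.
Compute connected components by grouping points that agree on all clopens:
  component: {f}
  component: {d, e}


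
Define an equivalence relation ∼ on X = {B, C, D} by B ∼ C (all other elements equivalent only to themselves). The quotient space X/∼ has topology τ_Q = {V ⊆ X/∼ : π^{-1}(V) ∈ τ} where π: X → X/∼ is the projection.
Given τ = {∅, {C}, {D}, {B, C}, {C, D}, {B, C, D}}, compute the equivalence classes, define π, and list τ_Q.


X/∼ = {[B=C], [D]}; |τ_Q| = 4.

Equivalence classes: [B=C], [D].
Quotient map π: X → X/∼ sends B ↦ [B=C], C ↦ [B=C], D ↦ [D].
For each subset V ⊆ X/∼, compute π^{-1}(V) ⊆ X and check whether π^{-1}(V) ∈ τ. V is open in τ_Q iff π^{-1}(V) ∈ τ.
  V = {}: π^{-1}(V) = ∅ ∈ τ ✓.
  V = {[B=C]}: π^{-1}(V) = {B, C} ∈ τ ✓.
  V = {[D]}: π^{-1}(V) = {D} ∈ τ ✓.
  V = {[B=C], [D]}: π^{-1}(V) = {B, C, D} ∈ τ ✓.
Open sets in the quotient: τ_Q = {{}, {[B=C]}, {[D]}, {[B=C], [D]}} (4 elements).


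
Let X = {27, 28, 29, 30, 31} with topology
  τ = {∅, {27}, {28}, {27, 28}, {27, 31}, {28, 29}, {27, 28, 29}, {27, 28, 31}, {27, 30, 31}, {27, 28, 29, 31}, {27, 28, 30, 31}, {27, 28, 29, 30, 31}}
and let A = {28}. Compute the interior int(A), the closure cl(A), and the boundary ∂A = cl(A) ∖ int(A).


int(A) = {28}, cl(A) = {28, 29}, ∂A = {29}.

Closed sets in (X, τ) are complements of opens:
  closed(X, τ) = {∅, {29}, {30}, {28, 29}, {29, 30}, {30, 31}, {27, 30, 31}, {28, 29, 30}, {29, 30, 31}, {27, 29, 30, 31}, {28, 29, 30, 31}, {27, 28, 29, 30, 31}}.
int(A) = ⋃ {U ∈ τ : U ⊆ A}. Opens contained in A: ∅, {28}.
Taking the union of these: int(A) = {28}.
cl(A) = ⋂ {C closed : A ⊆ C}. Closed sets containing A: {28, 29}, {28, 29, 30}, {28, 29, 30, 31}, {27, 28, 29, 30, 31}.
Intersecting these: cl(A) = {28, 29}.
∂A = cl(A) ∖ int(A) = {28, 29} ∖ {28} = {29}.


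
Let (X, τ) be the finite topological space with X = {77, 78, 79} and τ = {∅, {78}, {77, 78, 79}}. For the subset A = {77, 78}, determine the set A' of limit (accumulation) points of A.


A' = {77, 79}

For each x ∈ X, list the open sets U ∈ τ with x ∈ U, then check whether U ∩ (A ∖ {x}) ≠ ∅ for every such U.
  x = 77: opens ∋ x are {77, 78, 79}; each meets A ∖ {77}, so x IS a limit point.
  x = 78: open {78} ∋ x has {78} ∩ (A ∖ {78}) = ∅, so x is NOT a limit point.
  x = 79: opens ∋ x are {77, 78, 79}; each meets A ∖ {79}, so x IS a limit point.
Collecting: A' = {77, 79}.


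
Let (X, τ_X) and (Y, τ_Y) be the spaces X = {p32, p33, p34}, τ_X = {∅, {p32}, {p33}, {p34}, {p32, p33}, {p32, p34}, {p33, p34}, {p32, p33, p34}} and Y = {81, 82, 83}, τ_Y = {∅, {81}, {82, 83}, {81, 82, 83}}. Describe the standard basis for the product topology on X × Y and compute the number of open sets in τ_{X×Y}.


Basis B = {∅ × ∅, {p32} × {81}, {p33} × {81}, {p34} × {81}, {p32, p33} × {81}, {p32, p34} × {81}, {p32} × {82, 83}, {p33, p34} × {81}, {p33} × {82, 83}, {p34} × {82, 83}, {p32} × {81, 82, 83}, {p32, p33, p34} × {81}, {p33} × {81, 82, 83}, {p34} × {81, 82, 83}, {p32, p33} × {82, 83}, {p32, p34} × {82, 83}, {p33, p34} × {82, 83}, {p32, p33} × {81, 82, 83}, {p32, p34} × {81, 82, 83}, {p32, p33, p34} × {82, 83}, {p33, p34} × {81, 82, 83}, {p32, p33, p34} × {81, 82, 83}}; |τ_{X×Y}| = 64.

Enumerate products U × V with U ∈ τ_X, V ∈ τ_Y (deduplicated):
  ∅ × ∅ = {} (∅)
  {p32} × {81} = {(p32,81)}
  {p33} × {81} = {(p33,81)}
  {p34} × {81} = {(p34,81)}
  {p32, p33} × {81} = {(p32,81), (p33,81)}
  {p32, p34} × {81} = {(p32,81), (p34,81)}
  {p32} × {82, 83} = {(p32,82), (p32,83)}
  {p33, p34} × {81} = {(p33,81), (p34,81)}
  {p33} × {82, 83} = {(p33,82), (p33,83)}
  {p34} × {82, 83} = {(p34,82), (p34,83)}
  {p32} × {81, 82, 83} = {(p32,81), (p32,82), (p32,83)}
  {p32, p33, p34} × {81} = {(p32,81), (p33,81), (p34,81)}
  {p33} × {81, 82, 83} = {(p33,81), (p33,82), (p33,83)}
  {p34} × {81, 82, 83} = {(p34,81), (p34,82), (p34,83)}
  {p32, p33} × {82, 83} = {(p32,82), (p32,83), (p33,82), (p33,83)}
  {p32, p34} × {82, 83} = {(p32,82), (p32,83), (p34,82), (p34,83)}
  {p33, p34} × {82, 83} = {(p33,82), (p33,83), (p34,82), (p34,83)}
  {p32, p33} × {81, 82, 83} = {(p32,81), (p32,82), (p32,83), (p33,81), (p33,82), (p33,83)}
  {p32, p34} × {81, 82, 83} = {(p32,81), (p32,82), (p32,83), (p34,81), (p34,82), (p34,83)}
  {p32, p33, p34} × {82, 83} = {(p32,82), (p32,83), (p33,82), (p33,83), (p34,82), (p34,83)}
  {p33, p34} × {81, 82, 83} = {(p33,81), (p33,82), (p33,83), (p34,81), (p34,82), (p34,83)}
  {p32, p33, p34} × {81, 82, 83} = {(p32,81), (p32,82), (p32,83), (p33,81), (p33,82), (p33,83), (p34,81), (p34,82), (p34,83)}
These 22 distinct sets form the basis B.
Close under arbitrary unions to get τ_{X×Y}; counting gives |τ_{X×Y}| = 64.


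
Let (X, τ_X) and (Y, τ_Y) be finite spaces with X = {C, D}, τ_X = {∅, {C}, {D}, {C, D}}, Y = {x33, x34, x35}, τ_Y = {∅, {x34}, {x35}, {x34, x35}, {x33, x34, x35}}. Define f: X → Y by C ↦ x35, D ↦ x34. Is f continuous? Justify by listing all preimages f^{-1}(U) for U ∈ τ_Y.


f IS continuous.

Compute f^{-1}(U) for each U ∈ τ_Y:
  U = ∅: f^{-1}(U) = ∅ ∈ τ_X ✓.
  U = {x34}: f^{-1}(U) = {D} ∈ τ_X ✓.
  U = {x35}: f^{-1}(U) = {C} ∈ τ_X ✓.
  U = {x34, x35}: f^{-1}(U) = {C, D} ∈ τ_X ✓.
  U = {x33, x34, x35}: f^{-1}(U) = {C, D} ∈ τ_X ✓.
Every preimage lies in τ_X, so f IS continuous.


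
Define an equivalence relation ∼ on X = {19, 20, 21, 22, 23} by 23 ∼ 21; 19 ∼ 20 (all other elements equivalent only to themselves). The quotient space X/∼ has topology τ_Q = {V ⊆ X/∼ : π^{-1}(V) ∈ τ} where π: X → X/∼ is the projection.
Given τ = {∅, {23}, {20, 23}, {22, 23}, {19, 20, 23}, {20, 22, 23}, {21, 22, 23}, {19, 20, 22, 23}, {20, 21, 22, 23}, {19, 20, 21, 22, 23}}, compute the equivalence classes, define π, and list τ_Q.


X/∼ = {[19=20], [21=23], [22]}; |τ_Q| = 3.

Equivalence classes: [19=20], [21=23], [22].
Quotient map π: X → X/∼ sends 19 ↦ [19=20], 20 ↦ [19=20], 21 ↦ [21=23], 22 ↦ [22], 23 ↦ [21=23].
For each subset V ⊆ X/∼, compute π^{-1}(V) ⊆ X and check whether π^{-1}(V) ∈ τ. V is open in τ_Q iff π^{-1}(V) ∈ τ.
  V = {}: π^{-1}(V) = ∅ ∈ τ ✓.
  V = {[19=20]}: π^{-1}(V) = {19, 20} ∉ τ ✗.
  V = {[21=23]}: π^{-1}(V) = {21, 23} ∉ τ ✗.
  V = {[19=20], [21=23]}: π^{-1}(V) = {19, 20, 21, 23} ∉ τ ✗.
  V = {[22]}: π^{-1}(V) = {22} ∉ τ ✗.
  V = {[19=20], [22]}: π^{-1}(V) = {19, 20, 22} ∉ τ ✗.
  V = {[21=23], [22]}: π^{-1}(V) = {21, 22, 23} ∈ τ ✓.
  V = {[19=20], [21=23], [22]}: π^{-1}(V) = {19, 20, 21, 22, 23} ∈ τ ✓.
Open sets in the quotient: τ_Q = {{}, {[21=23], [22]}, {[19=20], [21=23], [22]}} (3 elements).


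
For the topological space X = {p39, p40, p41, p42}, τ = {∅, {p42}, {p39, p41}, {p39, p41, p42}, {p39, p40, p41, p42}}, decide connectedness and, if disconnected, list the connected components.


(X, τ) is connected.

Find clopen sets (U ∈ τ with X ∖ U ∈ τ):
  U = ∅, X ∖ U = {p39, p40, p41, p42} — both open, so U is clopen.
  U = {p39, p40, p41, p42}, X ∖ U = ∅ — both open, so U is clopen.
Only trivial clopens (∅ and X) exist, so (X, τ) is connected.
Compute connected components by grouping points that agree on all clopens:
  component: {p39, p40, p41, p42}


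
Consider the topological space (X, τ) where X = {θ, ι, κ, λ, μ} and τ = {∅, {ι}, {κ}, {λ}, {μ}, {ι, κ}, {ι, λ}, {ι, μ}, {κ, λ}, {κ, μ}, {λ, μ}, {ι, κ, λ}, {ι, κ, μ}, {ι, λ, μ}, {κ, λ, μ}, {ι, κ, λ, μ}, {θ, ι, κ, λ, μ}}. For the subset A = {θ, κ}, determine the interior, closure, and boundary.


int(A) = {κ}, cl(A) = {θ, κ}, ∂A = {θ}.

Closed sets in (X, τ) are complements of opens:
  closed(X, τ) = {∅, {θ}, {θ, ι}, {θ, κ}, {θ, λ}, {θ, μ}, {θ, ι, κ}, {θ, ι, λ}, {θ, ι, μ}, {θ, κ, λ}, {θ, κ, μ}, {θ, λ, μ}, {θ, ι, κ, λ}, {θ, ι, κ, μ}, {θ, ι, λ, μ}, {θ, κ, λ, μ}, {θ, ι, κ, λ, μ}}.
int(A) = ⋃ {U ∈ τ : U ⊆ A}. Opens contained in A: ∅, {κ}.
Taking the union of these: int(A) = {κ}.
cl(A) = ⋂ {C closed : A ⊆ C}. Closed sets containing A: {θ, κ}, {θ, ι, κ}, {θ, κ, λ}, {θ, κ, μ}, {θ, ι, κ, λ}, {θ, ι, κ, μ}, {θ, κ, λ, μ}, {θ, ι, κ, λ, μ}.
Intersecting these: cl(A) = {θ, κ}.
∂A = cl(A) ∖ int(A) = {θ, κ} ∖ {κ} = {θ}.


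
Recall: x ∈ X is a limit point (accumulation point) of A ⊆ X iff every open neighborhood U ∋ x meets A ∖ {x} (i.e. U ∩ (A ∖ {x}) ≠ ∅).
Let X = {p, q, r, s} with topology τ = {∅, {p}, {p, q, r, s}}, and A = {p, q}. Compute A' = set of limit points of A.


A' = {q, r, s}

For each x ∈ X, list the open sets U ∈ τ with x ∈ U, then check whether U ∩ (A ∖ {x}) ≠ ∅ for every such U.
  x = p: open {p} ∋ x has {p} ∩ (A ∖ {p}) = ∅, so x is NOT a limit point.
  x = q: opens ∋ x are {p, q, r, s}; each meets A ∖ {q}, so x IS a limit point.
  x = r: opens ∋ x are {p, q, r, s}; each meets A ∖ {r}, so x IS a limit point.
  x = s: opens ∋ x are {p, q, r, s}; each meets A ∖ {s}, so x IS a limit point.
Collecting: A' = {q, r, s}.


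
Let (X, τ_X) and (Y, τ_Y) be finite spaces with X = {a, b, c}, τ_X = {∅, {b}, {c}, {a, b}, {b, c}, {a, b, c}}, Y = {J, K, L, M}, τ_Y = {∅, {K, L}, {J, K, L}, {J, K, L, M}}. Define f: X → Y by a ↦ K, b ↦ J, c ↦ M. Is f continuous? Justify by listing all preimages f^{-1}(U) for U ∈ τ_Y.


f is NOT continuous.

Compute f^{-1}(U) for each U ∈ τ_Y:
  U = ∅: f^{-1}(U) = ∅ ∈ τ_X ✓.
  U = {K, L}: f^{-1}(U) = {a} ∉ τ_X ✗.
  U = {J, K, L}: f^{-1}(U) = {a, b} ∈ τ_X ✓.
  U = {J, K, L, M}: f^{-1}(U) = {a, b, c} ∈ τ_X ✓.
Found U = {K, L} with f^{-1}(U) = {a} not in τ_X. Therefore f is NOT continuous.


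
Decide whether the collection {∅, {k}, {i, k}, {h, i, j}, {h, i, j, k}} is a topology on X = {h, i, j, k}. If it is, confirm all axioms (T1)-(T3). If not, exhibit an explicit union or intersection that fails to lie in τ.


τ is NOT a topology on X.

Axiom (T1): ∅ ∈ τ? Yes; X ∈ τ? Yes.
Axiom (T2/T3): check pairwise unions and intersections of members of τ.
Counterexample for (T3): {i, k} ∩ {h, i, j} = {i} ∉ τ. Therefore τ is NOT a topology.


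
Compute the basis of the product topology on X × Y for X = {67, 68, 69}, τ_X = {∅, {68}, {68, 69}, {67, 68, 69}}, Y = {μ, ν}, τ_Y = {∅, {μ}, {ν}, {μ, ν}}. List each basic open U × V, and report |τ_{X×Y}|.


Basis B = {∅ × ∅, {68} × {μ}, {68} × {ν}, {68} × {μ, ν}, {68, 69} × {μ}, {68, 69} × {ν}, {67, 68, 69} × {μ}, {67, 68, 69} × {ν}, {68, 69} × {μ, ν}, {67, 68, 69} × {μ, ν}}; |τ_{X×Y}| = 16.

Enumerate products U × V with U ∈ τ_X, V ∈ τ_Y (deduplicated):
  ∅ × ∅ = {} (∅)
  {68} × {μ} = {(68,μ)}
  {68} × {ν} = {(68,ν)}
  {68} × {μ, ν} = {(68,μ), (68,ν)}
  {68, 69} × {μ} = {(68,μ), (69,μ)}
  {68, 69} × {ν} = {(68,ν), (69,ν)}
  {67, 68, 69} × {μ} = {(67,μ), (68,μ), (69,μ)}
  {67, 68, 69} × {ν} = {(67,ν), (68,ν), (69,ν)}
  {68, 69} × {μ, ν} = {(68,μ), (68,ν), (69,μ), (69,ν)}
  {67, 68, 69} × {μ, ν} = {(67,μ), (67,ν), (68,μ), (68,ν), (69,μ), (69,ν)}
These 10 distinct sets form the basis B.
Close under arbitrary unions to get τ_{X×Y}; counting gives |τ_{X×Y}| = 16.


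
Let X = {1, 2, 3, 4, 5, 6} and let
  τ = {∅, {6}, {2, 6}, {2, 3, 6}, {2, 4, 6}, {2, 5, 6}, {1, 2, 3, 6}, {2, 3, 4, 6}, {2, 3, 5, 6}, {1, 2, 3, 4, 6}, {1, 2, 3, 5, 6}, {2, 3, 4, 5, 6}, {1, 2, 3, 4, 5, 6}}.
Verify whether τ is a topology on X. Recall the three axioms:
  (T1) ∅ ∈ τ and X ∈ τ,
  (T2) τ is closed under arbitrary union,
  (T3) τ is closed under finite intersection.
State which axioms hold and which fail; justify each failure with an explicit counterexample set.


τ is NOT a topology on X.

Axiom (T1): ∅ ∈ τ? Yes; X ∈ τ? Yes.
Axiom (T2/T3): check pairwise unions and intersections of members of τ.
Counterexample for (T2): {2, 4, 6} ∪ {2, 5, 6} = {2, 4, 5, 6} ∉ τ. Therefore τ is NOT a topology.


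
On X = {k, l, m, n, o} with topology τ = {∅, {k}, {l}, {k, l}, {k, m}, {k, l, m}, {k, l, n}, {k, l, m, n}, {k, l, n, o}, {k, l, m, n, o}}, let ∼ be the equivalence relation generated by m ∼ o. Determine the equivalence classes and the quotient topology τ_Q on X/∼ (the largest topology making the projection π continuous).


X/∼ = {[k], [l], [m=o], [n]}; |τ_Q| = 6.

Equivalence classes: [k], [l], [m=o], [n].
Quotient map π: X → X/∼ sends k ↦ [k], l ↦ [l], m ↦ [m=o], n ↦ [n], o ↦ [m=o].
For each subset V ⊆ X/∼, compute π^{-1}(V) ⊆ X and check whether π^{-1}(V) ∈ τ. V is open in τ_Q iff π^{-1}(V) ∈ τ.
  V = {}: π^{-1}(V) = ∅ ∈ τ ✓.
  V = {[k]}: π^{-1}(V) = {k} ∈ τ ✓.
  V = {[l]}: π^{-1}(V) = {l} ∈ τ ✓.
  V = {[k], [l]}: π^{-1}(V) = {k, l} ∈ τ ✓.
  V = {[m=o]}: π^{-1}(V) = {m, o} ∉ τ ✗.
  V = {[k], [m=o]}: π^{-1}(V) = {k, m, o} ∉ τ ✗.
  V = {[l], [m=o]}: π^{-1}(V) = {l, m, o} ∉ τ ✗.
  V = {[k], [l], [m=o]}: π^{-1}(V) = {k, l, m, o} ∉ τ ✗.
  V = {[n]}: π^{-1}(V) = {n} ∉ τ ✗.
  V = {[k], [n]}: π^{-1}(V) = {k, n} ∉ τ ✗.
  V = {[l], [n]}: π^{-1}(V) = {l, n} ∉ τ ✗.
  V = {[k], [l], [n]}: π^{-1}(V) = {k, l, n} ∈ τ ✓.
  V = {[m=o], [n]}: π^{-1}(V) = {m, n, o} ∉ τ ✗.
  V = {[k], [m=o], [n]}: π^{-1}(V) = {k, m, n, o} ∉ τ ✗.
  V = {[l], [m=o], [n]}: π^{-1}(V) = {l, m, n, o} ∉ τ ✗.
  V = {[k], [l], [m=o], [n]}: π^{-1}(V) = {k, l, m, n, o} ∈ τ ✓.
Open sets in the quotient: τ_Q = {{}, {[k]}, {[l]}, {[k], [l]}, {[k], [l], [n]}, {[k], [l], [m=o], [n]}} (6 elements).


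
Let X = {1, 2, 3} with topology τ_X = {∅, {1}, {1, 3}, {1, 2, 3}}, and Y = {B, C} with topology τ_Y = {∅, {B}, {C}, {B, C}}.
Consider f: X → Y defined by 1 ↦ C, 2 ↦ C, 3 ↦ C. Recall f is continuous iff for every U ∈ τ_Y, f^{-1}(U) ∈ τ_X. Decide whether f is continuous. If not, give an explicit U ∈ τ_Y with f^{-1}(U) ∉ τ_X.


f IS continuous.

Compute f^{-1}(U) for each U ∈ τ_Y:
  U = ∅: f^{-1}(U) = ∅ ∈ τ_X ✓.
  U = {B}: f^{-1}(U) = ∅ ∈ τ_X ✓.
  U = {C}: f^{-1}(U) = {1, 2, 3} ∈ τ_X ✓.
  U = {B, C}: f^{-1}(U) = {1, 2, 3} ∈ τ_X ✓.
Every preimage lies in τ_X, so f IS continuous.


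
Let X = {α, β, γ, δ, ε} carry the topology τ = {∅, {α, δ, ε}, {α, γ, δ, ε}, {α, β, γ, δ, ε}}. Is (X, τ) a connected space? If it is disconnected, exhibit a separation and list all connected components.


(X, τ) is connected.

Find clopen sets (U ∈ τ with X ∖ U ∈ τ):
  U = ∅, X ∖ U = {α, β, γ, δ, ε} — both open, so U is clopen.
  U = {α, β, γ, δ, ε}, X ∖ U = ∅ — both open, so U is clopen.
Only trivial clopens (∅ and X) exist, so (X, τ) is connected.
Compute connected components by grouping points that agree on all clopens:
  component: {α, β, γ, δ, ε}


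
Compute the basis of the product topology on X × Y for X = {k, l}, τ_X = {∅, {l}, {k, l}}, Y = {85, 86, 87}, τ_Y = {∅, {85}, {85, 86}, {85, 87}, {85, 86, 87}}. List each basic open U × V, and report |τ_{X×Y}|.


Basis B = {∅ × ∅, {l} × {85}, {k, l} × {85}, {l} × {85, 86}, {l} × {85, 87}, {l} × {85, 86, 87}, {k, l} × {85, 86}, {k, l} × {85, 87}, {k, l} × {85, 86, 87}}; |τ_{X×Y}| = 14.

Enumerate products U × V with U ∈ τ_X, V ∈ τ_Y (deduplicated):
  ∅ × ∅ = {} (∅)
  {l} × {85} = {(l,85)}
  {k, l} × {85} = {(k,85), (l,85)}
  {l} × {85, 86} = {(l,85), (l,86)}
  {l} × {85, 87} = {(l,85), (l,87)}
  {l} × {85, 86, 87} = {(l,85), (l,86), (l,87)}
  {k, l} × {85, 86} = {(k,85), (k,86), (l,85), (l,86)}
  {k, l} × {85, 87} = {(k,85), (k,87), (l,85), (l,87)}
  {k, l} × {85, 86, 87} = {(k,85), (k,86), (k,87), (l,85), (l,86), (l,87)}
These 9 distinct sets form the basis B.
Close under arbitrary unions to get τ_{X×Y}; counting gives |τ_{X×Y}| = 14.


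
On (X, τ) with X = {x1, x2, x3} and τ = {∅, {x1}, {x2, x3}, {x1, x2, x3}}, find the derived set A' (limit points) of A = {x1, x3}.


A' = {x2}

For each x ∈ X, list the open sets U ∈ τ with x ∈ U, then check whether U ∩ (A ∖ {x}) ≠ ∅ for every such U.
  x = x1: open {x1} ∋ x has {x1} ∩ (A ∖ {x1}) = ∅, so x is NOT a limit point.
  x = x2: opens ∋ x are {x2, x3}, {x1, x2, x3}; each meets A ∖ {x2}, so x IS a limit point.
  x = x3: open {x2, x3} ∋ x has {x2, x3} ∩ (A ∖ {x3}) = ∅, so x is NOT a limit point.
Collecting: A' = {x2}.


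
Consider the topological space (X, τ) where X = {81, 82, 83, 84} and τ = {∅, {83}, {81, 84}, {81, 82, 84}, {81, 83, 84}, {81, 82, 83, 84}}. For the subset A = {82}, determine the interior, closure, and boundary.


int(A) = ∅, cl(A) = {82}, ∂A = {82}.

Closed sets in (X, τ) are complements of opens:
  closed(X, τ) = {∅, {82}, {83}, {82, 83}, {81, 82, 84}, {81, 82, 83, 84}}.
int(A) = ⋃ {U ∈ τ : U ⊆ A}. Opens contained in A: ∅.
Taking the union of these: int(A) = ∅.
cl(A) = ⋂ {C closed : A ⊆ C}. Closed sets containing A: {82}, {82, 83}, {81, 82, 84}, {81, 82, 83, 84}.
Intersecting these: cl(A) = {82}.
∂A = cl(A) ∖ int(A) = {82} ∖ ∅ = {82}.


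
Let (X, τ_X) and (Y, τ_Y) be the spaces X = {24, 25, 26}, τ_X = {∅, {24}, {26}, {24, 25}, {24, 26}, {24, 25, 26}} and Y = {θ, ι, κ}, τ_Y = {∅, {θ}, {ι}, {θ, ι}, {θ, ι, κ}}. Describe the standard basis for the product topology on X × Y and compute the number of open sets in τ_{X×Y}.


Basis B = {∅ × ∅, {24} × {θ}, {24} × {ι}, {26} × {θ}, {26} × {ι}, {24} × {θ, ι}, {24, 25} × {θ}, {24, 26} × {θ}, {24, 25} × {ι}, {24, 26} × {ι}, {26} × {θ, ι}, {24} × {θ, ι, κ}, {24, 25, 26} × {θ}, {24, 25, 26} × {ι}, {26} × {θ, ι, κ}, {24, 25} × {θ, ι}, {24, 26} × {θ, ι}, {24, 25} × {θ, ι, κ}, {24, 26} × {θ, ι, κ}, {24, 25, 26} × {θ, ι}, {24, 25, 26} × {θ, ι, κ}}; |τ_{X×Y}| = 70.

Enumerate products U × V with U ∈ τ_X, V ∈ τ_Y (deduplicated):
  ∅ × ∅ = {} (∅)
  {24} × {θ} = {(24,θ)}
  {24} × {ι} = {(24,ι)}
  {26} × {θ} = {(26,θ)}
  {26} × {ι} = {(26,ι)}
  {24} × {θ, ι} = {(24,θ), (24,ι)}
  {24, 25} × {θ} = {(24,θ), (25,θ)}
  {24, 26} × {θ} = {(24,θ), (26,θ)}
  {24, 25} × {ι} = {(24,ι), (25,ι)}
  {24, 26} × {ι} = {(24,ι), (26,ι)}
  {26} × {θ, ι} = {(26,θ), (26,ι)}
  {24} × {θ, ι, κ} = {(24,θ), (24,ι), (24,κ)}
  {24, 25, 26} × {θ} = {(24,θ), (25,θ), (26,θ)}
  {24, 25, 26} × {ι} = {(24,ι), (25,ι), (26,ι)}
  {26} × {θ, ι, κ} = {(26,θ), (26,ι), (26,κ)}
  {24, 25} × {θ, ι} = {(24,θ), (24,ι), (25,θ), (25,ι)}
  {24, 26} × {θ, ι} = {(24,θ), (24,ι), (26,θ), (26,ι)}
  {24, 25} × {θ, ι, κ} = {(24,θ), (24,ι), (24,κ), (25,θ), (25,ι), (25,κ)}
  {24, 26} × {θ, ι, κ} = {(24,θ), (24,ι), (24,κ), (26,θ), (26,ι), (26,κ)}
  {24, 25, 26} × {θ, ι} = {(24,θ), (24,ι), (25,θ), (25,ι), (26,θ), (26,ι)}
  {24, 25, 26} × {θ, ι, κ} = {(24,θ), (24,ι), (24,κ), (25,θ), (25,ι), (25,κ), (26,θ), (26,ι), (26,κ)}
These 21 distinct sets form the basis B.
Close under arbitrary unions to get τ_{X×Y}; counting gives |τ_{X×Y}| = 70.


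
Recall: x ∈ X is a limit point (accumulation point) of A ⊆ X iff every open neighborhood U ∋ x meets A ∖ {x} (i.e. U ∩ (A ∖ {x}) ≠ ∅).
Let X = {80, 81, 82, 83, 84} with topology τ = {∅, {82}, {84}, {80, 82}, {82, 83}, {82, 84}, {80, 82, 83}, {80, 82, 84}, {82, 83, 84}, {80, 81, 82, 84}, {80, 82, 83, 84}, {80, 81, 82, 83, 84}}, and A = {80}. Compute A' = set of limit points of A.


A' = {81}

For each x ∈ X, list the open sets U ∈ τ with x ∈ U, then check whether U ∩ (A ∖ {x}) ≠ ∅ for every such U.
  x = 80: open {80, 82} ∋ x has {80, 82} ∩ (A ∖ {80}) = ∅, so x is NOT a limit point.
  x = 81: opens ∋ x are {80, 81, 82, 84}, {80, 81, 82, 83, 84}; each meets A ∖ {81}, so x IS a limit point.
  x = 82: open {82} ∋ x has {82} ∩ (A ∖ {82}) = ∅, so x is NOT a limit point.
  x = 83: open {82, 83} ∋ x has {82, 83} ∩ (A ∖ {83}) = ∅, so x is NOT a limit point.
  x = 84: open {84} ∋ x has {84} ∩ (A ∖ {84}) = ∅, so x is NOT a limit point.
Collecting: A' = {81}.


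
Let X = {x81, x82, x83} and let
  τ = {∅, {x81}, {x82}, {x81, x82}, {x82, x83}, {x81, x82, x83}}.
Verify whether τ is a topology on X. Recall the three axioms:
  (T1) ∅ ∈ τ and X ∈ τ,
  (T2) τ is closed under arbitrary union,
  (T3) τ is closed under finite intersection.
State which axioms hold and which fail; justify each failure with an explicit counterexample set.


τ IS a topology on X.

Axiom (T1): ∅ ∈ τ? Yes; X ∈ τ? Yes.
Axiom (T2/T3): check pairwise unions and intersections of members of τ.
All pairwise intersections and unions checked — each lies in τ. Therefore τ satisfies (T1), (T2), (T3): it IS a topology on X.


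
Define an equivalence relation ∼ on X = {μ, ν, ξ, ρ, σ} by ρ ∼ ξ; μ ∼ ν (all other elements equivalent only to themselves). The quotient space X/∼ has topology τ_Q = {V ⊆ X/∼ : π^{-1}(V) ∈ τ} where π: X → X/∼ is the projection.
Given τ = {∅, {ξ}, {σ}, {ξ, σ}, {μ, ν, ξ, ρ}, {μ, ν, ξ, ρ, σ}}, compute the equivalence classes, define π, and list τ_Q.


X/∼ = {[μ=ν], [ξ=ρ], [σ]}; |τ_Q| = 4.

Equivalence classes: [μ=ν], [ξ=ρ], [σ].
Quotient map π: X → X/∼ sends μ ↦ [μ=ν], ν ↦ [μ=ν], ξ ↦ [ξ=ρ], ρ ↦ [ξ=ρ], σ ↦ [σ].
For each subset V ⊆ X/∼, compute π^{-1}(V) ⊆ X and check whether π^{-1}(V) ∈ τ. V is open in τ_Q iff π^{-1}(V) ∈ τ.
  V = {}: π^{-1}(V) = ∅ ∈ τ ✓.
  V = {[μ=ν]}: π^{-1}(V) = {μ, ν} ∉ τ ✗.
  V = {[ξ=ρ]}: π^{-1}(V) = {ξ, ρ} ∉ τ ✗.
  V = {[μ=ν], [ξ=ρ]}: π^{-1}(V) = {μ, ν, ξ, ρ} ∈ τ ✓.
  V = {[σ]}: π^{-1}(V) = {σ} ∈ τ ✓.
  V = {[μ=ν], [σ]}: π^{-1}(V) = {μ, ν, σ} ∉ τ ✗.
  V = {[ξ=ρ], [σ]}: π^{-1}(V) = {ξ, ρ, σ} ∉ τ ✗.
  V = {[μ=ν], [ξ=ρ], [σ]}: π^{-1}(V) = {μ, ν, ξ, ρ, σ} ∈ τ ✓.
Open sets in the quotient: τ_Q = {{}, {[μ=ν], [ξ=ρ]}, {[σ]}, {[μ=ν], [ξ=ρ], [σ]}} (4 elements).
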